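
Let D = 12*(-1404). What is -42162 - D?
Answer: -25314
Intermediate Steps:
D = -16848
-42162 - D = -42162 - 1*(-16848) = -42162 + 16848 = -25314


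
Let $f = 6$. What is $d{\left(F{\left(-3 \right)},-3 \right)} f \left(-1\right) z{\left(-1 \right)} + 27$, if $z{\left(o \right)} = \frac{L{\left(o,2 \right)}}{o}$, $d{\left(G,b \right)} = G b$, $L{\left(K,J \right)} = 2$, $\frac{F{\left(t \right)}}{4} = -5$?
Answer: $747$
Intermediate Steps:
$F{\left(t \right)} = -20$ ($F{\left(t \right)} = 4 \left(-5\right) = -20$)
$z{\left(o \right)} = \frac{2}{o}$
$d{\left(F{\left(-3 \right)},-3 \right)} f \left(-1\right) z{\left(-1 \right)} + 27 = \left(-20\right) \left(-3\right) 6 \left(-1\right) \frac{2}{-1} + 27 = 60 \cdot 6 \left(-1\right) 2 \left(-1\right) + 27 = 360 \left(-1\right) \left(-2\right) + 27 = \left(-360\right) \left(-2\right) + 27 = 720 + 27 = 747$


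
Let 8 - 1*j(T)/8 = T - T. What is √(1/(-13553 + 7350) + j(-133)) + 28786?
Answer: 28786 + √2462535173/6203 ≈ 28794.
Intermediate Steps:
j(T) = 64 (j(T) = 64 - 8*(T - T) = 64 - 8*0 = 64 + 0 = 64)
√(1/(-13553 + 7350) + j(-133)) + 28786 = √(1/(-13553 + 7350) + 64) + 28786 = √(1/(-6203) + 64) + 28786 = √(-1/6203 + 64) + 28786 = √(396991/6203) + 28786 = √2462535173/6203 + 28786 = 28786 + √2462535173/6203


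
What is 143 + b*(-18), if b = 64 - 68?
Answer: 215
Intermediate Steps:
b = -4
143 + b*(-18) = 143 - 4*(-18) = 143 + 72 = 215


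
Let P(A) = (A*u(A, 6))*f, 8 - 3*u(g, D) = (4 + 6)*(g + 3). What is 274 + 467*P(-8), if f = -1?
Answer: 217510/3 ≈ 72503.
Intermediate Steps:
u(g, D) = -22/3 - 10*g/3 (u(g, D) = 8/3 - (4 + 6)*(g + 3)/3 = 8/3 - 10*(3 + g)/3 = 8/3 - (30 + 10*g)/3 = 8/3 + (-10 - 10*g/3) = -22/3 - 10*g/3)
P(A) = -A*(-22/3 - 10*A/3) (P(A) = (A*(-22/3 - 10*A/3))*(-1) = -A*(-22/3 - 10*A/3))
274 + 467*P(-8) = 274 + 467*((2/3)*(-8)*(11 + 5*(-8))) = 274 + 467*((2/3)*(-8)*(11 - 40)) = 274 + 467*((2/3)*(-8)*(-29)) = 274 + 467*(464/3) = 274 + 216688/3 = 217510/3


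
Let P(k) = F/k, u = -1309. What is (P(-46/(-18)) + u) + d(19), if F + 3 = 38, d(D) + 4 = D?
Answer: -29447/23 ≈ -1280.3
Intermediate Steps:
d(D) = -4 + D
F = 35 (F = -3 + 38 = 35)
P(k) = 35/k
(P(-46/(-18)) + u) + d(19) = (35/((-46/(-18))) - 1309) + (-4 + 19) = (35/((-46*(-1/18))) - 1309) + 15 = (35/(23/9) - 1309) + 15 = (35*(9/23) - 1309) + 15 = (315/23 - 1309) + 15 = -29792/23 + 15 = -29447/23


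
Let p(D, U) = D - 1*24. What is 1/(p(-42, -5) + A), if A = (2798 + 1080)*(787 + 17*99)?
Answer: 1/9578594 ≈ 1.0440e-7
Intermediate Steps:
A = 9578660 (A = 3878*(787 + 1683) = 3878*2470 = 9578660)
p(D, U) = -24 + D (p(D, U) = D - 24 = -24 + D)
1/(p(-42, -5) + A) = 1/((-24 - 42) + 9578660) = 1/(-66 + 9578660) = 1/9578594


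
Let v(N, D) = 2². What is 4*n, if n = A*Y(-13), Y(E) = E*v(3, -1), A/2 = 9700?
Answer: -4035200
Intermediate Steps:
v(N, D) = 4
A = 19400 (A = 2*9700 = 19400)
Y(E) = 4*E (Y(E) = E*4 = 4*E)
n = -1008800 (n = 19400*(4*(-13)) = 19400*(-52) = -1008800)
4*n = 4*(-1008800) = -4035200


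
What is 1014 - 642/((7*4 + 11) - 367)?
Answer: 166617/164 ≈ 1016.0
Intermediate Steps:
1014 - 642/((7*4 + 11) - 367) = 1014 - 642/((28 + 11) - 367) = 1014 - 642/(39 - 367) = 1014 - 642/(-328) = 1014 - 1/328*(-642) = 1014 + 321/164 = 166617/164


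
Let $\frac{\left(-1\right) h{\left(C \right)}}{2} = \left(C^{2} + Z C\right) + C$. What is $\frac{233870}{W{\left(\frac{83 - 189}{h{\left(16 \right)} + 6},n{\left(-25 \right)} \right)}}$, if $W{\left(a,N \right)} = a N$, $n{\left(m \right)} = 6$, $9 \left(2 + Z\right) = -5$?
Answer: $\frac{240067555}{1431} \approx 1.6776 \cdot 10^{5}$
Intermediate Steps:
$Z = - \frac{23}{9}$ ($Z = -2 + \frac{1}{9} \left(-5\right) = -2 - \frac{5}{9} = - \frac{23}{9} \approx -2.5556$)
$h{\left(C \right)} = - 2 C^{2} + \frac{28 C}{9}$ ($h{\left(C \right)} = - 2 \left(\left(C^{2} - \frac{23 C}{9}\right) + C\right) = - 2 \left(C^{2} - \frac{14 C}{9}\right) = - 2 C^{2} + \frac{28 C}{9}$)
$W{\left(a,N \right)} = N a$
$\frac{233870}{W{\left(\frac{83 - 189}{h{\left(16 \right)} + 6},n{\left(-25 \right)} \right)}} = \frac{233870}{6 \frac{83 - 189}{\frac{2}{9} \cdot 16 \left(14 - 144\right) + 6}} = \frac{233870}{6 \left(- \frac{106}{\frac{2}{9} \cdot 16 \left(14 - 144\right) + 6}\right)} = \frac{233870}{6 \left(- \frac{106}{\frac{2}{9} \cdot 16 \left(-130\right) + 6}\right)} = \frac{233870}{6 \left(- \frac{106}{- \frac{4160}{9} + 6}\right)} = \frac{233870}{6 \left(- \frac{106}{- \frac{4106}{9}}\right)} = \frac{233870}{6 \left(\left(-106\right) \left(- \frac{9}{4106}\right)\right)} = \frac{233870}{6 \cdot \frac{477}{2053}} = \frac{233870}{\frac{2862}{2053}} = 233870 \cdot \frac{2053}{2862} = \frac{240067555}{1431}$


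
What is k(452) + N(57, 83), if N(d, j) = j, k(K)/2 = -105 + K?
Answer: 777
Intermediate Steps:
k(K) = -210 + 2*K (k(K) = 2*(-105 + K) = -210 + 2*K)
k(452) + N(57, 83) = (-210 + 2*452) + 83 = (-210 + 904) + 83 = 694 + 83 = 777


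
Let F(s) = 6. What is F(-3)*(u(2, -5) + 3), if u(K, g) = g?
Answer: -12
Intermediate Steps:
F(-3)*(u(2, -5) + 3) = 6*(-5 + 3) = 6*(-2) = -12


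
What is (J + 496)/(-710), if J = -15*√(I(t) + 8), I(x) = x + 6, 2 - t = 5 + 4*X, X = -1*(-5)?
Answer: -248/355 + 9*I/142 ≈ -0.69859 + 0.06338*I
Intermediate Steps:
X = 5
t = -23 (t = 2 - (5 + 4*5) = 2 - (5 + 20) = 2 - 1*25 = 2 - 25 = -23)
I(x) = 6 + x
J = -45*I (J = -15*√((6 - 23) + 8) = -15*√(-17 + 8) = -45*I ≈ -45.0*I)
(J + 496)/(-710) = (-45*I + 496)/(-710) = (496 - 45*I)*(-1/710) = -248/355 + 9*I/142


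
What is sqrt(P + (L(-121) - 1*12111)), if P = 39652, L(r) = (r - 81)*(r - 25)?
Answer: 3*sqrt(6337) ≈ 238.82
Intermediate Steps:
L(r) = (-81 + r)*(-25 + r)
sqrt(P + (L(-121) - 1*12111)) = sqrt(39652 + ((2025 + (-121)**2 - 106*(-121)) - 1*12111)) = sqrt(39652 + ((2025 + 14641 + 12826) - 12111)) = sqrt(39652 + (29492 - 12111)) = sqrt(39652 + 17381) = sqrt(57033) = 3*sqrt(6337)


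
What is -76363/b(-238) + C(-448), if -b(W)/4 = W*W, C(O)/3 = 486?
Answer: 47203453/32368 ≈ 1458.3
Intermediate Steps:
C(O) = 1458 (C(O) = 3*486 = 1458)
b(W) = -4*W² (b(W) = -4*W*W = -4*W²)
-76363/b(-238) + C(-448) = -76363/((-4*(-238)²)) + 1458 = -76363/((-4*56644)) + 1458 = -76363/(-226576) + 1458 = -76363*(-1/226576) + 1458 = 10909/32368 + 1458 = 47203453/32368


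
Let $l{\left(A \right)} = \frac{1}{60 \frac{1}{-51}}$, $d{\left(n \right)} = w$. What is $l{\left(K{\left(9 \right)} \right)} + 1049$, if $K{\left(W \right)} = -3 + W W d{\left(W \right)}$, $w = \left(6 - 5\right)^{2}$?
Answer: $\frac{20963}{20} \approx 1048.2$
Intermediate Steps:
$w = 1$ ($w = 1^{2} = 1$)
$d{\left(n \right)} = 1$
$K{\left(W \right)} = -3 + W^{2}$ ($K{\left(W \right)} = -3 + W W 1 = -3 + W^{2} \cdot 1 = -3 + W^{2}$)
$l{\left(A \right)} = - \frac{17}{20}$ ($l{\left(A \right)} = \frac{1}{60 \left(- \frac{1}{51}\right)} = \frac{1}{- \frac{20}{17}} = - \frac{17}{20}$)
$l{\left(K{\left(9 \right)} \right)} + 1049 = - \frac{17}{20} + 1049 = \frac{20963}{20}$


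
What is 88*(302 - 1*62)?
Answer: 21120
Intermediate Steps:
88*(302 - 1*62) = 88*(302 - 62) = 88*240 = 21120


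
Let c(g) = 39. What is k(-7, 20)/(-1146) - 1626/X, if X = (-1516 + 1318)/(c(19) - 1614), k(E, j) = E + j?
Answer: -163047293/12606 ≈ -12934.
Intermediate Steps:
X = 22/175 (X = (-1516 + 1318)/(39 - 1614) = -198/(-1575) = -198*(-1/1575) = 22/175 ≈ 0.12571)
k(-7, 20)/(-1146) - 1626/X = (-7 + 20)/(-1146) - 1626/22/175 = 13*(-1/1146) - 1626*175/22 = -13/1146 - 142275/11 = -163047293/12606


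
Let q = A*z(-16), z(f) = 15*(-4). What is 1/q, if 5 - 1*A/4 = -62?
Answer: -1/16080 ≈ -6.2189e-5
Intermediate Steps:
z(f) = -60
A = 268 (A = 20 - 4*(-62) = 20 + 248 = 268)
q = -16080 (q = 268*(-60) = -16080)
1/q = 1/(-16080) = -1/16080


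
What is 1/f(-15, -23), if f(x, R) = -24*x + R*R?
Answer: 1/889 ≈ 0.0011249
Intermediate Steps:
f(x, R) = R**2 - 24*x (f(x, R) = -24*x + R**2 = R**2 - 24*x)
1/f(-15, -23) = 1/((-23)**2 - 24*(-15)) = 1/(529 + 360) = 1/889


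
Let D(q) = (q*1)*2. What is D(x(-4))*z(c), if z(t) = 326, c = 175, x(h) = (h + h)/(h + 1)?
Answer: 5216/3 ≈ 1738.7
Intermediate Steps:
x(h) = 2*h/(1 + h) (x(h) = (2*h)/(1 + h) = 2*h/(1 + h))
D(q) = 2*q (D(q) = q*2 = 2*q)
D(x(-4))*z(c) = (2*(2*(-4)/(1 - 4)))*326 = (2*(2*(-4)/(-3)))*326 = (2*(2*(-4)*(-⅓)))*326 = (2*(8/3))*326 = (16/3)*326 = 5216/3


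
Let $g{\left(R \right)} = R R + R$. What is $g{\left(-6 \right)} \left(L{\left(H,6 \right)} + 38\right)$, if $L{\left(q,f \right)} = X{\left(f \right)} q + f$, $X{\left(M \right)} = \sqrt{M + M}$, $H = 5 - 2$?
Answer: $1320 + 180 \sqrt{3} \approx 1631.8$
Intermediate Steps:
$H = 3$ ($H = 5 - 2 = 3$)
$X{\left(M \right)} = \sqrt{2} \sqrt{M}$ ($X{\left(M \right)} = \sqrt{2 M} = \sqrt{2} \sqrt{M}$)
$L{\left(q,f \right)} = f + q \sqrt{2} \sqrt{f}$ ($L{\left(q,f \right)} = \sqrt{2} \sqrt{f} q + f = q \sqrt{2} \sqrt{f} + f = f + q \sqrt{2} \sqrt{f}$)
$g{\left(R \right)} = R + R^{2}$ ($g{\left(R \right)} = R^{2} + R = R + R^{2}$)
$g{\left(-6 \right)} \left(L{\left(H,6 \right)} + 38\right) = - 6 \left(1 - 6\right) \left(\left(6 + 3 \sqrt{2} \sqrt{6}\right) + 38\right) = \left(-6\right) \left(-5\right) \left(\left(6 + 6 \sqrt{3}\right) + 38\right) = 30 \left(44 + 6 \sqrt{3}\right) = 1320 + 180 \sqrt{3}$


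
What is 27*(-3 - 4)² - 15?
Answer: 1308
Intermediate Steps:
27*(-3 - 4)² - 15 = 27*(-7)² - 15 = 27*49 - 15 = 1323 - 15 = 1308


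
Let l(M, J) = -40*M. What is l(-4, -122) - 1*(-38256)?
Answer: 38416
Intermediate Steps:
l(-4, -122) - 1*(-38256) = -40*(-4) - 1*(-38256) = 160 + 38256 = 38416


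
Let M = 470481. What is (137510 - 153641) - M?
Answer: -486612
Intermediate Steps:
(137510 - 153641) - M = (137510 - 153641) - 1*470481 = -16131 - 470481 = -486612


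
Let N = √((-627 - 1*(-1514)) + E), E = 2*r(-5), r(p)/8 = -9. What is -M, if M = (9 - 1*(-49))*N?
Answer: -58*√743 ≈ -1581.0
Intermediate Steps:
r(p) = -72 (r(p) = 8*(-9) = -72)
E = -144 (E = 2*(-72) = -144)
N = √743 (N = √((-627 - 1*(-1514)) - 144) = √((-627 + 1514) - 144) = √(887 - 144) = √743 ≈ 27.258)
M = 58*√743 (M = (9 - 1*(-49))*√743 = (9 + 49)*√743 = 58*√743 ≈ 1581.0)
-M = -58*√743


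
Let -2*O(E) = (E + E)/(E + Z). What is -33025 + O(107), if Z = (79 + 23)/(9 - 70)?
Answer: -212192152/6425 ≈ -33026.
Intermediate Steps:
Z = -102/61 (Z = 102/(-61) = 102*(-1/61) = -102/61 ≈ -1.6721)
O(E) = -E/(-102/61 + E) (O(E) = -(E + E)/(2*(E - 102/61)) = -2*E/(2*(-102/61 + E)) = -E/(-102/61 + E))
-33025 + O(107) = -33025 - 61*107/(-102 + 61*107) = -33025 - 61*107/(-102 + 6527) = -33025 - 61*107/6425 = -33025 - 61*107*1/6425 = -33025 - 6527/6425 = -212192152/6425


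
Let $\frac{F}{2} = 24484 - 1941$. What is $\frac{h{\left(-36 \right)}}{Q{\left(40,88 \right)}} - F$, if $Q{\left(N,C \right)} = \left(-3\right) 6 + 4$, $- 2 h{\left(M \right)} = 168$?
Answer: $-45080$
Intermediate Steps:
$h{\left(M \right)} = -84$ ($h{\left(M \right)} = \left(- \frac{1}{2}\right) 168 = -84$)
$Q{\left(N,C \right)} = -14$ ($Q{\left(N,C \right)} = -18 + 4 = -14$)
$F = 45086$ ($F = 2 \left(24484 - 1941\right) = 2 \cdot 22543 = 45086$)
$\frac{h{\left(-36 \right)}}{Q{\left(40,88 \right)}} - F = - \frac{84}{-14} - 45086 = \left(-84\right) \left(- \frac{1}{14}\right) - 45086 = 6 - 45086 = -45080$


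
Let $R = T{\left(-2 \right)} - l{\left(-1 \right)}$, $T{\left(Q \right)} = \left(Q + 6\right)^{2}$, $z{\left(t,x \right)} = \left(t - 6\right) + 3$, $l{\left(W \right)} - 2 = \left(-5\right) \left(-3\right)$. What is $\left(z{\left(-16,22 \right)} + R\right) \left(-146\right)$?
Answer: $2920$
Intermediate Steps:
$l{\left(W \right)} = 17$ ($l{\left(W \right)} = 2 - -15 = 2 + 15 = 17$)
$z{\left(t,x \right)} = -3 + t$ ($z{\left(t,x \right)} = \left(-6 + t\right) + 3 = -3 + t$)
$T{\left(Q \right)} = \left(6 + Q\right)^{2}$
$R = -1$ ($R = \left(6 - 2\right)^{2} - 17 = 4^{2} - 17 = 16 - 17 = -1$)
$\left(z{\left(-16,22 \right)} + R\right) \left(-146\right) = \left(\left(-3 - 16\right) - 1\right) \left(-146\right) = \left(-19 - 1\right) \left(-146\right) = \left(-20\right) \left(-146\right) = 2920$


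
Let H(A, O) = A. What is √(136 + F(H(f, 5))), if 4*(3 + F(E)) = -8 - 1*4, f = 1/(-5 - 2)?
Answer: √130 ≈ 11.402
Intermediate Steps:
f = -⅐ (f = 1/(-7) = -⅐ ≈ -0.14286)
F(E) = -6 (F(E) = -3 + (-8 - 1*4)/4 = -3 + (-8 - 4)/4 = -3 + (¼)*(-12) = -3 - 3 = -6)
√(136 + F(H(f, 5))) = √(136 - 6) = √130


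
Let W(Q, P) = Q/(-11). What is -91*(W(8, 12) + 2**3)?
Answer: -7280/11 ≈ -661.82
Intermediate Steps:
W(Q, P) = -Q/11 (W(Q, P) = Q*(-1/11) = -Q/11)
-91*(W(8, 12) + 2**3) = -91*(-1/11*8 + 2**3) = -91*(-8/11 + 8) = -91*80/11 = -7280/11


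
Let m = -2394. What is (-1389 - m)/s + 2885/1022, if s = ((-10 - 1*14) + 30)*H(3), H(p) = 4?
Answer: 182725/4088 ≈ 44.698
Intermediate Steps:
s = 24 (s = ((-10 - 1*14) + 30)*4 = ((-10 - 14) + 30)*4 = (-24 + 30)*4 = 6*4 = 24)
(-1389 - m)/s + 2885/1022 = (-1389 - 1*(-2394))/24 + 2885/1022 = (-1389 + 2394)*(1/24) + 2885*(1/1022) = 1005*(1/24) + 2885/1022 = 335/8 + 2885/1022 = 182725/4088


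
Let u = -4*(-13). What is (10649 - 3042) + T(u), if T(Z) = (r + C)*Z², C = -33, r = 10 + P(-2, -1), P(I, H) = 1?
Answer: -51881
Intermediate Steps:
u = 52
r = 11 (r = 10 + 1 = 11)
T(Z) = -22*Z² (T(Z) = (11 - 33)*Z² = -22*Z²)
(10649 - 3042) + T(u) = (10649 - 3042) - 22*52² = 7607 - 22*2704 = 7607 - 59488 = -51881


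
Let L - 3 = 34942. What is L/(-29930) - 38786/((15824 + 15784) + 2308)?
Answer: -58651490/25377647 ≈ -2.3111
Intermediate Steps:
L = 34945 (L = 3 + 34942 = 34945)
L/(-29930) - 38786/((15824 + 15784) + 2308) = 34945/(-29930) - 38786/((15824 + 15784) + 2308) = 34945*(-1/29930) - 38786/(31608 + 2308) = -6989/5986 - 38786/33916 = -6989/5986 - 38786*1/33916 = -6989/5986 - 19393/16958 = -58651490/25377647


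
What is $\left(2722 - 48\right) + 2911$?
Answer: $5585$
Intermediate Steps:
$\left(2722 - 48\right) + 2911 = 2674 + 2911 = 5585$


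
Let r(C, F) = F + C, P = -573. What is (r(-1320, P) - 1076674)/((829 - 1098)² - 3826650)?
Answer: 154081/536327 ≈ 0.28729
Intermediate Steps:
r(C, F) = C + F
(r(-1320, P) - 1076674)/((829 - 1098)² - 3826650) = ((-1320 - 573) - 1076674)/((829 - 1098)² - 3826650) = (-1893 - 1076674)/((-269)² - 3826650) = -1078567/(72361 - 3826650) = -1078567/(-3754289) = -1078567*(-1/3754289) = 154081/536327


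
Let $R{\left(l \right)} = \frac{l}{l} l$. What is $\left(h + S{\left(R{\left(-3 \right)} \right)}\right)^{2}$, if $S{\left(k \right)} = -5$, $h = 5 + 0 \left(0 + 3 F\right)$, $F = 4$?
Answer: $0$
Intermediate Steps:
$R{\left(l \right)} = l$ ($R{\left(l \right)} = 1 l = l$)
$h = 5$ ($h = 5 + 0 \left(0 + 3 \cdot 4\right) = 5 + 0 \left(0 + 12\right) = 5 + 0 \cdot 12 = 5 + 0 = 5$)
$\left(h + S{\left(R{\left(-3 \right)} \right)}\right)^{2} = \left(5 - 5\right)^{2} = 0^{2} = 0$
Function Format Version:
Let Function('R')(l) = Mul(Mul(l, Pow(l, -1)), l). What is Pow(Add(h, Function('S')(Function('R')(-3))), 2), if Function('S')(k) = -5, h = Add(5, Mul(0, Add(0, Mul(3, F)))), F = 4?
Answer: 0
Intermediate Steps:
Function('R')(l) = l (Function('R')(l) = Mul(1, l) = l)
h = 5 (h = Add(5, Mul(0, Add(0, Mul(3, 4)))) = Add(5, Mul(0, Add(0, 12))) = Add(5, Mul(0, 12)) = Add(5, 0) = 5)
Pow(Add(h, Function('S')(Function('R')(-3))), 2) = Pow(Add(5, -5), 2) = Pow(0, 2) = 0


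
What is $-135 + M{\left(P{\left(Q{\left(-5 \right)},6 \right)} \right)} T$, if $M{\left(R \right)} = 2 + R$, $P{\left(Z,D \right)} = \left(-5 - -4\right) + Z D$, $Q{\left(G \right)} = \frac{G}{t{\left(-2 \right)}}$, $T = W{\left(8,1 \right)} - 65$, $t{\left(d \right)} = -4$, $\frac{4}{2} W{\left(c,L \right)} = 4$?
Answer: $- \frac{1341}{2} \approx -670.5$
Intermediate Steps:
$W{\left(c,L \right)} = 2$ ($W{\left(c,L \right)} = \frac{1}{2} \cdot 4 = 2$)
$T = -63$ ($T = 2 - 65 = -63$)
$Q{\left(G \right)} = - \frac{G}{4}$ ($Q{\left(G \right)} = \frac{G}{-4} = G \left(- \frac{1}{4}\right) = - \frac{G}{4}$)
$P{\left(Z,D \right)} = -1 + D Z$ ($P{\left(Z,D \right)} = \left(-5 + 4\right) + D Z = -1 + D Z$)
$-135 + M{\left(P{\left(Q{\left(-5 \right)},6 \right)} \right)} T = -135 + \left(2 - \left(1 - 6 \left(\left(- \frac{1}{4}\right) \left(-5\right)\right)\right)\right) \left(-63\right) = -135 + \left(2 + \left(-1 + 6 \cdot \frac{5}{4}\right)\right) \left(-63\right) = -135 + \left(2 + \left(-1 + \frac{15}{2}\right)\right) \left(-63\right) = -135 + \left(2 + \frac{13}{2}\right) \left(-63\right) = -135 + \frac{17}{2} \left(-63\right) = -135 - \frac{1071}{2} = - \frac{1341}{2}$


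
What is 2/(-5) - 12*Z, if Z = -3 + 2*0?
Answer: 178/5 ≈ 35.600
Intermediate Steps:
Z = -3 (Z = -3 + 0 = -3)
2/(-5) - 12*Z = 2/(-5) - 12*(-3) = 2*(-1/5) + 36 = -2/5 + 36 = 178/5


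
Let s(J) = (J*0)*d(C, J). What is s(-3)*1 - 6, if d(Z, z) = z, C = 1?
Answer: -6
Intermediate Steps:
s(J) = 0 (s(J) = (J*0)*J = 0*J = 0)
s(-3)*1 - 6 = 0*1 - 6 = 0 - 6 = -6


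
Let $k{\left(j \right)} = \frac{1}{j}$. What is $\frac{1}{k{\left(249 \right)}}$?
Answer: $249$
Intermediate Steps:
$\frac{1}{k{\left(249 \right)}} = \frac{1}{\frac{1}{249}} = 249$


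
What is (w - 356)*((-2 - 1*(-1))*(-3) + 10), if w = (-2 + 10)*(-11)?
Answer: -5772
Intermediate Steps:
w = -88 (w = 8*(-11) = -88)
(w - 356)*((-2 - 1*(-1))*(-3) + 10) = (-88 - 356)*((-2 - 1*(-1))*(-3) + 10) = -444*((-2 + 1)*(-3) + 10) = -444*(-1*(-3) + 10) = -444*(3 + 10) = -444*13 = -5772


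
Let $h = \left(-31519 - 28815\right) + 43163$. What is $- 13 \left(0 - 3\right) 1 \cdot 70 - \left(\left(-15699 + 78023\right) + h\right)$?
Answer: $-42423$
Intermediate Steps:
$h = -17171$ ($h = -60334 + 43163 = -17171$)
$- 13 \left(0 - 3\right) 1 \cdot 70 - \left(\left(-15699 + 78023\right) + h\right) = - 13 \left(0 - 3\right) 1 \cdot 70 - \left(\left(-15699 + 78023\right) - 17171\right) = - 13 \left(0 - 3\right) 1 \cdot 70 - \left(62324 - 17171\right) = - 13 \left(\left(-3\right) 1\right) 70 - 45153 = \left(-13\right) \left(-3\right) 70 - 45153 = 39 \cdot 70 - 45153 = 2730 - 45153 = -42423$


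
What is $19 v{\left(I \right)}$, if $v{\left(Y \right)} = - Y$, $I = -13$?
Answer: $247$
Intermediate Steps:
$19 v{\left(I \right)} = 19 \left(\left(-1\right) \left(-13\right)\right) = 19 \cdot 13 = 247$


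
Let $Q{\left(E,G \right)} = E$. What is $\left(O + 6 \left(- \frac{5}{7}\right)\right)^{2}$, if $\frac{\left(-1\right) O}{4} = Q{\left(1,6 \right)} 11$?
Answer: $\frac{114244}{49} \approx 2331.5$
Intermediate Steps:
$O = -44$ ($O = - 4 \cdot 1 \cdot 11 = \left(-4\right) 11 = -44$)
$\left(O + 6 \left(- \frac{5}{7}\right)\right)^{2} = \left(-44 + 6 \left(- \frac{5}{7}\right)\right)^{2} = \left(-44 - \frac{30}{7}\right)^{2} = \left(- \frac{338}{7}\right)^{2} = \frac{114244}{49}$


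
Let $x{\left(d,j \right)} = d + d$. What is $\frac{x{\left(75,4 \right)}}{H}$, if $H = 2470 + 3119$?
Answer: $\frac{50}{1863} \approx 0.026838$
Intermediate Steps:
$H = 5589$
$x{\left(d,j \right)} = 2 d$
$\frac{x{\left(75,4 \right)}}{H} = \frac{2 \cdot 75}{5589} = 150 \cdot \frac{1}{5589} = \frac{50}{1863}$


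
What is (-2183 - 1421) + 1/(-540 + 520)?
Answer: -72081/20 ≈ -3604.1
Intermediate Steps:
(-2183 - 1421) + 1/(-540 + 520) = -3604 + 1/(-20) = -3604 - 1/20 = -72081/20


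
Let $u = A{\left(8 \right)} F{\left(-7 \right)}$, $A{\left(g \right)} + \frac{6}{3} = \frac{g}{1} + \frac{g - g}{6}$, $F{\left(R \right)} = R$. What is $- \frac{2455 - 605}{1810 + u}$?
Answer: $- \frac{925}{884} \approx -1.0464$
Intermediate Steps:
$A{\left(g \right)} = -2 + g$ ($A{\left(g \right)} = -2 + \left(\frac{g}{1} + \frac{g - g}{6}\right) = -2 + \left(g 1 + 0 \cdot \frac{1}{6}\right) = -2 + \left(g + 0\right) = -2 + g$)
$u = -42$ ($u = \left(-2 + 8\right) \left(-7\right) = 6 \left(-7\right) = -42$)
$- \frac{2455 - 605}{1810 + u} = - \frac{2455 - 605}{1810 - 42} = - \frac{1850}{1768} = \left(-1\right) \frac{925}{884} = - \frac{925}{884}$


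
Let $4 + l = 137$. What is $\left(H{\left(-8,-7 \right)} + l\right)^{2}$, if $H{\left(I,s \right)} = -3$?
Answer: $16900$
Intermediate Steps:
$l = 133$ ($l = -4 + 137 = 133$)
$\left(H{\left(-8,-7 \right)} + l\right)^{2} = \left(-3 + 133\right)^{2} = 130^{2} = 16900$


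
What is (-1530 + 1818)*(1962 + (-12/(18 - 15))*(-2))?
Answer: 567360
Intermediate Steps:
(-1530 + 1818)*(1962 + (-12/(18 - 15))*(-2)) = 288*(1962 + (-12/3)*(-2)) = 288*(1962 + ((⅓)*(-12))*(-2)) = 288*(1962 - 4*(-2)) = 288*(1962 + 8) = 288*1970 = 567360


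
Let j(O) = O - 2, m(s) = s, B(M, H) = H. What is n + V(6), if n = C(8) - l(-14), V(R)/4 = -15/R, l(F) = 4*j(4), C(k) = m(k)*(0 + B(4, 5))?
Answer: 22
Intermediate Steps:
j(O) = -2 + O
C(k) = 5*k (C(k) = k*(0 + 5) = k*5 = 5*k)
l(F) = 8 (l(F) = 4*(-2 + 4) = 4*2 = 8)
V(R) = -60/R (V(R) = 4*(-15/R) = -60/R)
n = 32 (n = 5*8 - 1*8 = 40 - 8 = 32)
n + V(6) = 32 - 60/6 = 32 - 60*⅙ = 32 - 10 = 22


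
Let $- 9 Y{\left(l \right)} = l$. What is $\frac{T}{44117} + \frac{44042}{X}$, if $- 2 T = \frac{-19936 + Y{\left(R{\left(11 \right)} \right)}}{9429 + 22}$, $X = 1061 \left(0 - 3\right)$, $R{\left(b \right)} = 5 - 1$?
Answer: $- \frac{55089809728088}{3981453325083} \approx -13.837$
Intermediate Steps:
$R{\left(b \right)} = 4$ ($R{\left(b \right)} = 5 - 1 = 4$)
$Y{\left(l \right)} = - \frac{l}{9}$
$X = -3183$ ($X = 1061 \left(0 - 3\right) = 1061 \left(-3\right) = -3183$)
$T = \frac{89714}{85059}$ ($T = - \frac{\left(-19936 - \frac{4}{9}\right) \frac{1}{9429 + 22}}{2} = - \frac{\left(-19936 - \frac{4}{9}\right) \frac{1}{9451}}{2} = - \frac{\left(- \frac{179428}{9}\right) \frac{1}{9451}}{2} = \left(- \frac{1}{2}\right) \left(- \frac{179428}{85059}\right) = \frac{89714}{85059} \approx 1.0547$)
$\frac{T}{44117} + \frac{44042}{X} = \frac{89714}{85059 \cdot 44117} + \frac{44042}{-3183} = \frac{89714}{85059} \cdot \frac{1}{44117} + 44042 \left(- \frac{1}{3183}\right) = \frac{89714}{3752547903} - \frac{44042}{3183} = - \frac{55089809728088}{3981453325083}$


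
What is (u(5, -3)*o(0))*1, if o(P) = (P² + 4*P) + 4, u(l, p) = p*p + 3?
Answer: 48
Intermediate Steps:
u(l, p) = 3 + p² (u(l, p) = p² + 3 = 3 + p²)
o(P) = 4 + P² + 4*P
(u(5, -3)*o(0))*1 = ((3 + (-3)²)*(4 + 0² + 4*0))*1 = ((3 + 9)*(4 + 0 + 0))*1 = (12*4)*1 = 48*1 = 48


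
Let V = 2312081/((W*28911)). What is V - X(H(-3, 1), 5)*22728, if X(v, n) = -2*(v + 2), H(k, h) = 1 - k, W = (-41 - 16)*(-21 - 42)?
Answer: 28315290463217/103819401 ≈ 2.7274e+5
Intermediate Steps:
W = 3591 (W = -57*(-63) = 3591)
X(v, n) = -4 - 2*v (X(v, n) = -2*(2 + v) = -4 - 2*v)
V = 2312081/103819401 (V = 2312081/((3591*28911)) = 2312081/103819401 ≈ 0.022270)
V - X(H(-3, 1), 5)*22728 = 2312081/103819401 - (-4 - 2*(1 - 1*(-3)))*22728 = 2312081/103819401 - (-4 - 2*(1 + 3))*22728 = 2312081/103819401 - (-4 - 2*4)*22728 = 2312081/103819401 - (-4 - 8)*22728 = 2312081/103819401 - (-12)*22728 = 2312081/103819401 - 1*(-272736) = 2312081/103819401 + 272736 = 28315290463217/103819401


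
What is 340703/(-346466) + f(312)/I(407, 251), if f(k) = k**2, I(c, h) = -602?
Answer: -16965744755/104286266 ≈ -162.68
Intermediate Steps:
340703/(-346466) + f(312)/I(407, 251) = 340703/(-346466) + 312**2/(-602) = 340703*(-1/346466) + 97344*(-1/602) = -340703/346466 - 48672/301 = -16965744755/104286266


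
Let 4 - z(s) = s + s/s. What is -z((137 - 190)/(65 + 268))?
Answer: -1052/333 ≈ -3.1592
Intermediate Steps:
z(s) = 3 - s (z(s) = 4 - (s + s/s) = 4 - (s + 1) = 4 - (1 + s) = 4 + (-1 - s) = 3 - s)
-z((137 - 190)/(65 + 268)) = -(3 - (137 - 190)/(65 + 268)) = -(3 - (-53)/333) = -(3 - 1*(-53/333)) = -(3 + 53/333) = -1*1052/333 = -1052/333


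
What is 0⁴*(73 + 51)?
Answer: 0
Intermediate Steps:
0⁴*(73 + 51) = 0*124 = 0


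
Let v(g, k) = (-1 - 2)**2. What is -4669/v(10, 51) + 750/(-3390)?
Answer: -527822/1017 ≈ -519.00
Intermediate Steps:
v(g, k) = 9 (v(g, k) = (-3)**2 = 9)
-4669/v(10, 51) + 750/(-3390) = -4669/9 + 750/(-3390) = -4669*1/9 + 750*(-1/3390) = -4669/9 - 25/113 = -527822/1017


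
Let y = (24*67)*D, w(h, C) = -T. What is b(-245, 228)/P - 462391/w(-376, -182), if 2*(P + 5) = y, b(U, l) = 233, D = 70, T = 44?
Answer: 26021063777/2476100 ≈ 10509.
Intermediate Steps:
w(h, C) = -44 (w(h, C) = -1*44 = -44)
y = 112560 (y = (24*67)*70 = 1608*70 = 112560)
P = 56275 (P = -5 + (1/2)*112560 = -5 + 56280 = 56275)
b(-245, 228)/P - 462391/w(-376, -182) = 233/56275 - 462391/(-44) = 233*(1/56275) - 462391*(-1/44) = 233/56275 + 462391/44 = 26021063777/2476100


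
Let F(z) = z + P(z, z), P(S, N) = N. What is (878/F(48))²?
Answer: 192721/2304 ≈ 83.646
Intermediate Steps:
F(z) = 2*z (F(z) = z + z = 2*z)
(878/F(48))² = (878/((2*48)))² = (878/96)² = (878*(1/96))² = (439/48)² = 192721/2304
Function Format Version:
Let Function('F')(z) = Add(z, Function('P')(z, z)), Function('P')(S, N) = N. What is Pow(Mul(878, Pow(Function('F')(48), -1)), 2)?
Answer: Rational(192721, 2304) ≈ 83.646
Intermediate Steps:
Function('F')(z) = Mul(2, z) (Function('F')(z) = Add(z, z) = Mul(2, z))
Pow(Mul(878, Pow(Function('F')(48), -1)), 2) = Pow(Mul(878, Pow(Mul(2, 48), -1)), 2) = Pow(Mul(878, Pow(96, -1)), 2) = Pow(Mul(878, Rational(1, 96)), 2) = Pow(Rational(439, 48), 2) = Rational(192721, 2304)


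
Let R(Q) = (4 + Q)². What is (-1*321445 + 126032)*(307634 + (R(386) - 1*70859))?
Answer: -75991230375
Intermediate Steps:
(-1*321445 + 126032)*(307634 + (R(386) - 1*70859)) = (-1*321445 + 126032)*(307634 + ((4 + 386)² - 1*70859)) = (-321445 + 126032)*(307634 + (390² - 70859)) = -195413*(307634 + (152100 - 70859)) = -195413*(307634 + 81241) = -195413*388875 = -75991230375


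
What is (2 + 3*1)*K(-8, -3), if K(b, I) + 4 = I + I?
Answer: -50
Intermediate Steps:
K(b, I) = -4 + 2*I (K(b, I) = -4 + (I + I) = -4 + 2*I)
(2 + 3*1)*K(-8, -3) = (2 + 3*1)*(-4 + 2*(-3)) = (2 + 3)*(-4 - 6) = 5*(-10) = -50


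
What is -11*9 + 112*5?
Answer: 461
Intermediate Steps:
-11*9 + 112*5 = -99 + 560 = 461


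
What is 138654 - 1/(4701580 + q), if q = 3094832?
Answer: 1081003709447/7796412 ≈ 1.3865e+5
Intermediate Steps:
138654 - 1/(4701580 + q) = 138654 - 1/(4701580 + 3094832) = 138654 - 1/7796412 = 1081003709447/7796412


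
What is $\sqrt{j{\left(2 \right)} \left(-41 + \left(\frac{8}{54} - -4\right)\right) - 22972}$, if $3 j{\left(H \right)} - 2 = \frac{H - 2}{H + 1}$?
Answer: $\frac{i \sqrt{1862722}}{9} \approx 151.65 i$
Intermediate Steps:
$j{\left(H \right)} = \frac{2}{3} + \frac{-2 + H}{3 \left(1 + H\right)}$ ($j{\left(H \right)} = \frac{2}{3} + \frac{\left(H - 2\right) \frac{1}{H + 1}}{3} = \frac{2}{3} + \frac{\left(-2 + H\right) \frac{1}{1 + H}}{3} = \frac{2}{3} + \frac{\frac{1}{1 + H} \left(-2 + H\right)}{3} = \frac{2}{3} + \frac{-2 + H}{3 \left(1 + H\right)}$)
$\sqrt{j{\left(2 \right)} \left(-41 + \left(\frac{8}{54} - -4\right)\right) - 22972} = \sqrt{\frac{2}{1 + 2} \left(-41 + \left(\frac{8}{54} - -4\right)\right) - 22972} = \sqrt{\frac{2}{3} \left(-41 + \left(8 \cdot \frac{1}{54} + 4\right)\right) - 22972} = \sqrt{2 \cdot \frac{1}{3} \left(-41 + \left(\frac{4}{27} + 4\right)\right) - 22972} = \sqrt{\frac{2 \left(-41 + \frac{112}{27}\right)}{3} - 22972} = \sqrt{\frac{2}{3} \left(- \frac{995}{27}\right) - 22972} = \sqrt{- \frac{1990}{81} - 22972} = \sqrt{- \frac{1862722}{81}} = \frac{i \sqrt{1862722}}{9}$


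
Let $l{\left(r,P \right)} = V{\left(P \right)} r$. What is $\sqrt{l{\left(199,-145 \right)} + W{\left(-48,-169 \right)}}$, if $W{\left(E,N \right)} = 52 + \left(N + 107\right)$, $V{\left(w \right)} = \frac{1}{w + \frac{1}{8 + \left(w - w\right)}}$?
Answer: $\frac{13 i \sqrt{90402}}{1159} \approx 3.3725 i$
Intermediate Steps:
$V{\left(w \right)} = \frac{1}{\frac{1}{8} + w}$ ($V{\left(w \right)} = \frac{1}{w + \frac{1}{8 + 0}} = \frac{1}{w + \frac{1}{8}} = \frac{1}{\frac{1}{8} + w}$)
$l{\left(r,P \right)} = \frac{8 r}{1 + 8 P}$ ($l{\left(r,P \right)} = \frac{8}{1 + 8 P} r = \frac{8 r}{1 + 8 P}$)
$W{\left(E,N \right)} = 159 + N$ ($W{\left(E,N \right)} = 52 + \left(107 + N\right) = 159 + N$)
$\sqrt{l{\left(199,-145 \right)} + W{\left(-48,-169 \right)}} = \sqrt{8 \cdot 199 \frac{1}{1 + 8 \left(-145\right)} + \left(159 - 169\right)} = \sqrt{8 \cdot 199 \frac{1}{1 - 1160} - 10} = \sqrt{8 \cdot 199 \frac{1}{-1159} - 10} = \sqrt{8 \cdot 199 \left(- \frac{1}{1159}\right) - 10} = \sqrt{- \frac{1592}{1159} - 10} = \sqrt{- \frac{13182}{1159}} = \frac{13 i \sqrt{90402}}{1159}$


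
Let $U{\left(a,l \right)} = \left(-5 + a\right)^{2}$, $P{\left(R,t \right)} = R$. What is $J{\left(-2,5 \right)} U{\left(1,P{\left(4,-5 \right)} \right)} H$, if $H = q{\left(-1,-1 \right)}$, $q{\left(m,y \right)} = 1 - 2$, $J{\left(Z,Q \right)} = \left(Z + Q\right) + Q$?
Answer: $-128$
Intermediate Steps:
$J{\left(Z,Q \right)} = Z + 2 Q$ ($J{\left(Z,Q \right)} = \left(Q + Z\right) + Q = Z + 2 Q$)
$q{\left(m,y \right)} = -1$
$H = -1$
$J{\left(-2,5 \right)} U{\left(1,P{\left(4,-5 \right)} \right)} H = \left(-2 + 2 \cdot 5\right) \left(-5 + 1\right)^{2} \left(-1\right) = \left(-2 + 10\right) \left(-4\right)^{2} \left(-1\right) = 8 \cdot 16 \left(-1\right) = 128 \left(-1\right) = -128$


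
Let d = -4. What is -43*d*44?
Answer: 7568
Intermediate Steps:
-43*d*44 = -43*(-4)*44 = 172*44 = 7568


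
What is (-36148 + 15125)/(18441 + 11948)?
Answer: -21023/30389 ≈ -0.69180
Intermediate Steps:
(-36148 + 15125)/(18441 + 11948) = -21023/30389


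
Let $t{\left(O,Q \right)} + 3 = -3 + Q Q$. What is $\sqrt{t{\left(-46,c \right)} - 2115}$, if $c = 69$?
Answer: $4 \sqrt{165} \approx 51.381$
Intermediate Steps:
$t{\left(O,Q \right)} = -6 + Q^{2}$ ($t{\left(O,Q \right)} = -3 + \left(-3 + Q Q\right) = -3 + \left(-3 + Q^{2}\right) = -6 + Q^{2}$)
$\sqrt{t{\left(-46,c \right)} - 2115} = \sqrt{\left(-6 + 69^{2}\right) - 2115} = \sqrt{\left(-6 + 4761\right) - 2115} = \sqrt{4755 - 2115} = \sqrt{2640} = 4 \sqrt{165}$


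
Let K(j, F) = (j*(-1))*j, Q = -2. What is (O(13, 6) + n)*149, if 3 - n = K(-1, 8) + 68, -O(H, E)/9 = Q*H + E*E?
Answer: -22946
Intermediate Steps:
O(H, E) = -9*E² + 18*H (O(H, E) = -9*(-2*H + E*E) = -9*(-2*H + E²) = -9*(E² - 2*H) = -9*E² + 18*H)
K(j, F) = -j² (K(j, F) = (-j)*j = -j²)
n = -64 (n = 3 - (-1*(-1)² + 68) = 3 - (-1*1 + 68) = 3 - (-1 + 68) = 3 - 1*67 = 3 - 67 = -64)
(O(13, 6) + n)*149 = ((-9*6² + 18*13) - 64)*149 = ((-9*36 + 234) - 64)*149 = ((-324 + 234) - 64)*149 = (-90 - 64)*149 = -154*149 = -22946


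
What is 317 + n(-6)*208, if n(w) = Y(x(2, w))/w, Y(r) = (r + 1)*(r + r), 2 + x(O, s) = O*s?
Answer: -36905/3 ≈ -12302.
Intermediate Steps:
x(O, s) = -2 + O*s
Y(r) = 2*r*(1 + r) (Y(r) = (1 + r)*(2*r) = 2*r*(1 + r))
n(w) = 2*(-1 + 2*w)*(-2 + 2*w)/w (n(w) = (2*(-2 + 2*w)*(1 + (-2 + 2*w)))/w = (2*(-2 + 2*w)*(-1 + 2*w))/w = (2*(-1 + 2*w)*(-2 + 2*w))/w = 2*(-1 + 2*w)*(-2 + 2*w)/w)
317 + n(-6)*208 = 317 + (-12 + 4/(-6) + 8*(-6))*208 = 317 + (-12 + 4*(-1/6) - 48)*208 = 317 + (-12 - 2/3 - 48)*208 = 317 - 182/3*208 = 317 - 37856/3 = -36905/3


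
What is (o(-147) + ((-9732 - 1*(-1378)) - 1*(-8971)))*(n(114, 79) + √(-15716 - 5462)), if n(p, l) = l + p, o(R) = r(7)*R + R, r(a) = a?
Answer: -107887 - 559*I*√21178 ≈ -1.0789e+5 - 81349.0*I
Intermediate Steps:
o(R) = 8*R (o(R) = 7*R + R = 8*R)
(o(-147) + ((-9732 - 1*(-1378)) - 1*(-8971)))*(n(114, 79) + √(-15716 - 5462)) = (8*(-147) + ((-9732 - 1*(-1378)) - 1*(-8971)))*((79 + 114) + √(-15716 - 5462)) = (-1176 + ((-9732 + 1378) + 8971))*(193 + √(-21178)) = (-1176 + (-8354 + 8971))*(193 + I*√21178) = (-1176 + 617)*(193 + I*√21178) = -559*(193 + I*√21178) = -107887 - 559*I*√21178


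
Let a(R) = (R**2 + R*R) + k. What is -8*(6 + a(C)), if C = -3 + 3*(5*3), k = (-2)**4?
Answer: -28400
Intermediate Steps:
k = 16
C = 42 (C = -3 + 3*15 = -3 + 45 = 42)
a(R) = 16 + 2*R**2 (a(R) = (R**2 + R*R) + 16 = (R**2 + R**2) + 16 = 2*R**2 + 16 = 16 + 2*R**2)
-8*(6 + a(C)) = -8*(6 + (16 + 2*42**2)) = -8*(6 + (16 + 2*1764)) = -8*(6 + (16 + 3528)) = -8*(6 + 3544) = -8*3550 = -28400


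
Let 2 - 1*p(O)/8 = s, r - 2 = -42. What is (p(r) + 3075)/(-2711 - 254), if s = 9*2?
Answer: -2947/2965 ≈ -0.99393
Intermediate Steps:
r = -40 (r = 2 - 42 = -40)
s = 18
p(O) = -128 (p(O) = 16 - 8*18 = 16 - 144 = -128)
(p(r) + 3075)/(-2711 - 254) = (-128 + 3075)/(-2711 - 254) = 2947/(-2965) = 2947*(-1/2965) = -2947/2965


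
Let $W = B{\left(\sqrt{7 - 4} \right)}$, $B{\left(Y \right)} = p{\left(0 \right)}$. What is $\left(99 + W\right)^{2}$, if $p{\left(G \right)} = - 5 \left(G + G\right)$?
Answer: $9801$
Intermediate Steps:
$p{\left(G \right)} = - 10 G$ ($p{\left(G \right)} = - 5 \cdot 2 G = - 10 G$)
$B{\left(Y \right)} = 0$ ($B{\left(Y \right)} = \left(-10\right) 0 = 0$)
$W = 0$
$\left(99 + W\right)^{2} = \left(99 + 0\right)^{2} = 99^{2} = 9801$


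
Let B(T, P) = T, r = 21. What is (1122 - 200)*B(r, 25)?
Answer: 19362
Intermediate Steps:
(1122 - 200)*B(r, 25) = (1122 - 200)*21 = 922*21 = 19362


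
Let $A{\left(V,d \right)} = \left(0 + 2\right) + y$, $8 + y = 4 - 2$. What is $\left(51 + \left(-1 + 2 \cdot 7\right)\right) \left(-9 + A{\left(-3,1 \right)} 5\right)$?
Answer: $-1856$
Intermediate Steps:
$y = -6$ ($y = -8 + \left(4 - 2\right) = -8 + 2 = -6$)
$A{\left(V,d \right)} = -4$ ($A{\left(V,d \right)} = \left(0 + 2\right) - 6 = 2 - 6 = -4$)
$\left(51 + \left(-1 + 2 \cdot 7\right)\right) \left(-9 + A{\left(-3,1 \right)} 5\right) = \left(51 + \left(-1 + 2 \cdot 7\right)\right) \left(-9 - 20\right) = \left(51 + \left(-1 + 14\right)\right) \left(-9 - 20\right) = \left(51 + 13\right) \left(-29\right) = 64 \left(-29\right) = -1856$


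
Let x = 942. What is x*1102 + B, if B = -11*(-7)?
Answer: 1038161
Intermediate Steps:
B = 77
x*1102 + B = 942*1102 + 77 = 1038084 + 77 = 1038161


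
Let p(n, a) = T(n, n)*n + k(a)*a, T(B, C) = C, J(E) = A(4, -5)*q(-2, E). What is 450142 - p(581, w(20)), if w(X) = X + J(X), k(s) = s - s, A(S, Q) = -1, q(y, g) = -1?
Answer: 112581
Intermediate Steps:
J(E) = 1 (J(E) = -1*(-1) = 1)
k(s) = 0
w(X) = 1 + X (w(X) = X + 1 = 1 + X)
p(n, a) = n**2 (p(n, a) = n*n + 0*a = n**2 + 0 = n**2)
450142 - p(581, w(20)) = 450142 - 1*581**2 = 450142 - 1*337561 = 450142 - 337561 = 112581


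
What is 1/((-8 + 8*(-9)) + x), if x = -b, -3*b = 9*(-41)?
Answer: -1/203 ≈ -0.0049261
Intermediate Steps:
b = 123 (b = -3*(-41) = -⅓*(-369) = 123)
x = -123 (x = -1*123 = -123)
1/((-8 + 8*(-9)) + x) = 1/((-8 + 8*(-9)) - 123) = 1/((-8 - 72) - 123) = 1/(-80 - 123) = 1/(-203) = -1/203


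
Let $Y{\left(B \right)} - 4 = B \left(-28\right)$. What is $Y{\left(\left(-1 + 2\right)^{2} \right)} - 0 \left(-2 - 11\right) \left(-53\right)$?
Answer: $-24$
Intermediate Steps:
$Y{\left(B \right)} = 4 - 28 B$ ($Y{\left(B \right)} = 4 + B \left(-28\right) = 4 - 28 B$)
$Y{\left(\left(-1 + 2\right)^{2} \right)} - 0 \left(-2 - 11\right) \left(-53\right) = \left(4 - 28 \left(-1 + 2\right)^{2}\right) - 0 \left(-2 - 11\right) \left(-53\right) = \left(4 - 28 \cdot 1^{2}\right) - 0 \left(-13\right) \left(-53\right) = \left(4 - 28\right) - 0 \left(-53\right) = \left(4 - 28\right) - 0 = -24 + 0 = -24$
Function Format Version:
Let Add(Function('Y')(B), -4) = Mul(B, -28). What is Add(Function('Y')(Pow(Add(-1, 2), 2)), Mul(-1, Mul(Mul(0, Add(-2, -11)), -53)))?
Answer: -24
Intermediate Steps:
Function('Y')(B) = Add(4, Mul(-28, B)) (Function('Y')(B) = Add(4, Mul(B, -28)) = Add(4, Mul(-28, B)))
Add(Function('Y')(Pow(Add(-1, 2), 2)), Mul(-1, Mul(Mul(0, Add(-2, -11)), -53))) = Add(Add(4, Mul(-28, Pow(Add(-1, 2), 2))), Mul(-1, Mul(Mul(0, Add(-2, -11)), -53))) = Add(Add(4, Mul(-28, Pow(1, 2))), Mul(-1, Mul(Mul(0, -13), -53))) = Add(Add(4, Mul(-28, 1)), Mul(-1, Mul(0, -53))) = Add(Add(4, -28), Mul(-1, 0)) = Add(-24, 0) = -24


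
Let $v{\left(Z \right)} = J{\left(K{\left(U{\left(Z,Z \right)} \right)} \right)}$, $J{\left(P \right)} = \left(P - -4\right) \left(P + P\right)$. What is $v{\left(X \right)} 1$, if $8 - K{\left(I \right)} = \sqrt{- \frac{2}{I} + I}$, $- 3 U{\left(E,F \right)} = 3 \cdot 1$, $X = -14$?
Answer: $154$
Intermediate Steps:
$U{\left(E,F \right)} = -1$ ($U{\left(E,F \right)} = - \frac{3 \cdot 1}{3} = \left(- \frac{1}{3}\right) 3 = -1$)
$K{\left(I \right)} = 8 - \sqrt{I - \frac{2}{I}}$ ($K{\left(I \right)} = 8 - \sqrt{- \frac{2}{I} + I} = 8 - \sqrt{I - \frac{2}{I}}$)
$J{\left(P \right)} = 2 P \left(4 + P\right)$ ($J{\left(P \right)} = \left(P + 4\right) 2 P = \left(4 + P\right) 2 P = 2 P \left(4 + P\right)$)
$v{\left(Z \right)} = 154$ ($v{\left(Z \right)} = 2 \left(8 - \sqrt{-1 - \frac{2}{-1}}\right) \left(4 + \left(8 - \sqrt{-1 - \frac{2}{-1}}\right)\right) = 2 \left(8 - \sqrt{-1 - -2}\right) \left(4 + \left(8 - \sqrt{-1 - -2}\right)\right) = 2 \left(8 - \sqrt{-1 + 2}\right) \left(4 + \left(8 - \sqrt{-1 + 2}\right)\right) = 2 \left(8 - \sqrt{1}\right) \left(4 + \left(8 - \sqrt{1}\right)\right) = 2 \left(8 - 1\right) \left(4 + \left(8 - 1\right)\right) = 2 \cdot 7 \left(4 + 7\right) = 2 \cdot 7 \cdot 11 = 154$)
$v{\left(X \right)} 1 = 154 \cdot 1 = 154$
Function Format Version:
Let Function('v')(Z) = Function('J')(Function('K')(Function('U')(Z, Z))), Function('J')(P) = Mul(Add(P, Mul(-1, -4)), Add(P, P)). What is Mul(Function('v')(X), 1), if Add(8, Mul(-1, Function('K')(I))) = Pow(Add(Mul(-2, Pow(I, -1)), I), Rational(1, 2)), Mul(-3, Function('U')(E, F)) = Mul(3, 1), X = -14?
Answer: 154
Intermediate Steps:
Function('U')(E, F) = -1 (Function('U')(E, F) = Mul(Rational(-1, 3), Mul(3, 1)) = Mul(Rational(-1, 3), 3) = -1)
Function('K')(I) = Add(8, Mul(-1, Pow(Add(I, Mul(-2, Pow(I, -1))), Rational(1, 2)))) (Function('K')(I) = Add(8, Mul(-1, Pow(Add(Mul(-2, Pow(I, -1)), I), Rational(1, 2)))) = Add(8, Mul(-1, Pow(Add(I, Mul(-2, Pow(I, -1))), Rational(1, 2)))))
Function('J')(P) = Mul(2, P, Add(4, P)) (Function('J')(P) = Mul(Add(P, 4), Mul(2, P)) = Mul(Add(4, P), Mul(2, P)) = Mul(2, P, Add(4, P)))
Function('v')(Z) = 154 (Function('v')(Z) = Mul(2, Add(8, Mul(-1, Pow(Add(-1, Mul(-2, Pow(-1, -1))), Rational(1, 2)))), Add(4, Add(8, Mul(-1, Pow(Add(-1, Mul(-2, Pow(-1, -1))), Rational(1, 2)))))) = Mul(2, Add(8, Mul(-1, Pow(Add(-1, Mul(-2, -1)), Rational(1, 2)))), Add(4, Add(8, Mul(-1, Pow(Add(-1, Mul(-2, -1)), Rational(1, 2)))))) = Mul(2, Add(8, Mul(-1, Pow(Add(-1, 2), Rational(1, 2)))), Add(4, Add(8, Mul(-1, Pow(Add(-1, 2), Rational(1, 2)))))) = Mul(2, Add(8, Mul(-1, Pow(1, Rational(1, 2)))), Add(4, Add(8, Mul(-1, Pow(1, Rational(1, 2)))))) = Mul(2, Add(8, Mul(-1, 1)), Add(4, Add(8, Mul(-1, 1)))) = Mul(2, Add(8, -1), Add(4, Add(8, -1))) = Mul(2, 7, Add(4, 7)) = Mul(2, 7, 11) = 154)
Mul(Function('v')(X), 1) = Mul(154, 1) = 154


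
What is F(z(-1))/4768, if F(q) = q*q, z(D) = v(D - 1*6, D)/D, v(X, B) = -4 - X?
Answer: 9/4768 ≈ 0.0018876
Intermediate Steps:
z(D) = (2 - D)/D (z(D) = (-4 - (D - 1*6))/D = (-4 - (D - 6))/D = (-4 - (-6 + D))/D = (-4 + (6 - D))/D = (2 - D)/D)
F(q) = q²
F(z(-1))/4768 = ((2 - 1*(-1))/(-1))²/4768 = (-(2 + 1))²*(1/4768) = (-1*3)²*(1/4768) = (-3)²*(1/4768) = 9*(1/4768) = 9/4768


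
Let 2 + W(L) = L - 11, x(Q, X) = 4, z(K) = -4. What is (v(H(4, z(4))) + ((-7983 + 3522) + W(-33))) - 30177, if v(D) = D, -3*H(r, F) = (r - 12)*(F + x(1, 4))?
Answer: -34684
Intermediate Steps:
W(L) = -13 + L (W(L) = -2 + (L - 11) = -2 + (-11 + L) = -13 + L)
H(r, F) = -(-12 + r)*(4 + F)/3 (H(r, F) = -(r - 12)*(F + 4)/3 = -(-12 + r)*(4 + F)/3)
(v(H(4, z(4))) + ((-7983 + 3522) + W(-33))) - 30177 = ((16 + 4*(-4) - 4/3*4 - 1/3*(-4)*4) + ((-7983 + 3522) + (-13 - 33))) - 30177 = ((16 - 16 - 16/3 + 16/3) + (-4461 - 46)) - 30177 = (0 - 4507) - 30177 = -4507 - 30177 = -34684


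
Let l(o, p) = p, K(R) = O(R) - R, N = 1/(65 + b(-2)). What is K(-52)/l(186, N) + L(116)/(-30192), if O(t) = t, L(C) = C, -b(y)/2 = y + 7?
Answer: -29/7548 ≈ -0.0038421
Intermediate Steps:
b(y) = -14 - 2*y (b(y) = -2*(y + 7) = -2*(7 + y) = -14 - 2*y)
N = 1/55 (N = 1/(65 + (-14 - 2*(-2))) = 1/(65 + (-14 + 4)) = 1/(65 - 10) = 1/55 ≈ 0.018182)
K(R) = 0 (K(R) = R - R = 0)
K(-52)/l(186, N) + L(116)/(-30192) = 0/(1/55) + 116/(-30192) = 0*55 + 116*(-1/30192) = 0 - 29/7548 = -29/7548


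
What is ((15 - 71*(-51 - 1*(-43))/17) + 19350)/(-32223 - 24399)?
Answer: -329773/962574 ≈ -0.34260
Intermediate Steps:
((15 - 71*(-51 - 1*(-43))/17) + 19350)/(-32223 - 24399) = ((15 - 71*(-51 + 43)/17) + 19350)/(-56622) = ((15 - (-568)/17) + 19350)*(-1/56622) = ((15 - 71*(-8/17)) + 19350)*(-1/56622) = ((15 + 568/17) + 19350)*(-1/56622) = (823/17 + 19350)*(-1/56622) = (329773/17)*(-1/56622) = -329773/962574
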